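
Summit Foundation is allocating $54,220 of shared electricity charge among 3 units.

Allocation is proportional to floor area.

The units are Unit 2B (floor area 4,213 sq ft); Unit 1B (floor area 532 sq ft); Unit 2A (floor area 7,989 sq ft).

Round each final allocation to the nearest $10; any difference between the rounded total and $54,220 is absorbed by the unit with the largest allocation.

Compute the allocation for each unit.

Total floor area = 12,734.
Raw shares: Unit 2B 4,213/12,734 × $54,220 = 17,938.50; Unit 1B 532/12,734 × $54,220 = 2,265.20; Unit 2A 7,989/12,734 × $54,220 = 34,016.30.
At nearest $10: Unit 2B $17,940; Unit 1B $2,270; Unit 2A $34,020. Sum = $54,230.
Difference $54,220 − $54,230 = −$10 applied to largest allocation (Unit 2A): Unit 2A becomes $34,010.

Unit 2B: $17,940; Unit 1B: $2,270; Unit 2A: $34,010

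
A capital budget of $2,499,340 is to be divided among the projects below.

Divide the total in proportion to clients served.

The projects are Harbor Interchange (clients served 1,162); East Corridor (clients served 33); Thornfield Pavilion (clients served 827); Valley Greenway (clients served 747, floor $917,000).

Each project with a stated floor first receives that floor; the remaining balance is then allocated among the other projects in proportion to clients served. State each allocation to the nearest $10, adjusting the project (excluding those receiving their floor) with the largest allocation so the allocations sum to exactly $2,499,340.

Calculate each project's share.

Guaranteed amounts: Valley Greenway $917,000. Balance $1,582,340.
Balance split over remaining clients served 2,022: Harbor Interchange 909,336.83 → $909,340; East Corridor 25,824.54 → $25,820; Thornfield Pavilion 647,178.63 → $647,180.

Harbor Interchange: $909,340 · East Corridor: $25,820 · Thornfield Pavilion: $647,180 · Valley Greenway: $917,000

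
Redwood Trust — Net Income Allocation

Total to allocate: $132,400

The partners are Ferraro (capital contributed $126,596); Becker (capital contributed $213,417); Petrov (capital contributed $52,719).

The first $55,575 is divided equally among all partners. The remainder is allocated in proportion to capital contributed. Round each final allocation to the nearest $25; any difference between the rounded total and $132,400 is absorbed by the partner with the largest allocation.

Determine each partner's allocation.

Ferraro: $43,300; Becker: $60,250; Petrov: $28,850

First tranche $55,575 split equally: $18,525 each.
Remainder $76,825 by capital contributed (total 392,732): Ferraro 24,764.31 → $24,775; Becker 41,747.96 → $41,750; Petrov 10,312.73 → $10,325.
Rounding difference −$25 on remainder applied to Becker.
Totals: Ferraro $18,525 + $24,775 = $43,300; Becker $18,525 + $41,725 = $60,250; Petrov $18,525 + $10,325 = $28,850.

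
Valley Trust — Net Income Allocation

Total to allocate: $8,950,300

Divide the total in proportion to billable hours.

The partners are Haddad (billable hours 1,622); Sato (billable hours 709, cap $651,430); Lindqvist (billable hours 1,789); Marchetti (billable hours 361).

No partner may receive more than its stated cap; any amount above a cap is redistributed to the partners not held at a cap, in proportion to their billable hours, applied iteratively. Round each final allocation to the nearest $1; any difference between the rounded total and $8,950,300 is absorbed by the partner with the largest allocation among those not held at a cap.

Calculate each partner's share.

Sum of billable hours: 4,481.
Pro-rata shares before constraints: Haddad 3,239,764.92; Sato 1,416,148.78; Lindqvist 3,573,328.88; Marchetti 721,057.42.
Cap binds for Sato ($651,430); balance $8,298,870 reallocated over remaining billable hours 3,772.
Remaining shares: Haddad 3,568,602.10 → $3,568,602; Lindqvist 3,936,022.91 → $3,936,023; Marchetti 794,244.98 → $794,245.

Haddad: $3,568,602 · Sato: $651,430 · Lindqvist: $3,936,023 · Marchetti: $794,245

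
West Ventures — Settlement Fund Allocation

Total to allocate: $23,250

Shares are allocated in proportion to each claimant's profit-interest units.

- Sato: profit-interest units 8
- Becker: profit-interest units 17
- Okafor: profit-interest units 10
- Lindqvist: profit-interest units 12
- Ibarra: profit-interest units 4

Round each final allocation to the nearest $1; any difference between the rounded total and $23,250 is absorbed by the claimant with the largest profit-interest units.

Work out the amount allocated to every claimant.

Sum of profit-interest units: 51.
Unrounded shares: Sato 8/51 × $23,250 = 3,647.06; Becker 17/51 × $23,250 = 7,750.00; Okafor 10/51 × $23,250 = 4,558.82; Lindqvist 12/51 × $23,250 = 5,470.59; Ibarra 4/51 × $23,250 = 1,823.53.
At nearest $1: Sato $3,647; Becker $7,750; Okafor $4,559; Lindqvist $5,471; Ibarra $1,824. Sum = $23,251.
Difference $23,250 − $23,251 = −$1 applied to largest profit-interest units (Becker): Becker becomes $7,749.

Sato: $3,647 · Becker: $7,749 · Okafor: $4,559 · Lindqvist: $5,471 · Ibarra: $1,824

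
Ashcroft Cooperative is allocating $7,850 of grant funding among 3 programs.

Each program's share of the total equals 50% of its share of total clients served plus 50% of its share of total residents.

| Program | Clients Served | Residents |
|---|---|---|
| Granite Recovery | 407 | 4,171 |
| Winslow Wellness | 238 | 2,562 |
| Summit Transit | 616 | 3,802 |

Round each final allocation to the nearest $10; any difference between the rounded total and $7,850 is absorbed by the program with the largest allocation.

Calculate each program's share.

Clients served total 1,261; residents total 10,535.
Combined weights (50% clients served + 50% residents): Granite Recovery 0.3593; Winslow Wellness 0.2160; Summit Transit 0.4247.
Unrounded shares: Granite Recovery 2,820.81; Winslow Wellness 1,695.32; Summit Transit 3,333.87.
At nearest $10: Granite Recovery $2,820; Winslow Wellness $1,700; Summit Transit $3,330. Sum = $7,850.
No rounding difference to absorb.

Granite Recovery: $2,820; Winslow Wellness: $1,700; Summit Transit: $3,330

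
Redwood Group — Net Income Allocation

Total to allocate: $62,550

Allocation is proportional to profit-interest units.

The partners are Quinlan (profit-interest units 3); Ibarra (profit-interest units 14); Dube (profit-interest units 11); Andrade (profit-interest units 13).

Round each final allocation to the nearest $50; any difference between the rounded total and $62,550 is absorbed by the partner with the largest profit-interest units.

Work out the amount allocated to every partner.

Combined profit-interest units = 3 + 14 + 11 + 13 = 41.
Proportional shares: Quinlan 4,576.83; Ibarra 21,358.54; Dube 16,781.71; Andrade 19,832.93.
After rounding ($50): Quinlan $4,600; Ibarra $21,350; Dube $16,800; Andrade $19,850. Sum = $62,600.
Difference $62,550 − $62,600 = −$50 applied to largest profit-interest units (Ibarra): Ibarra becomes $21,300.

Quinlan: $4,600 | Ibarra: $21,300 | Dube: $16,800 | Andrade: $19,850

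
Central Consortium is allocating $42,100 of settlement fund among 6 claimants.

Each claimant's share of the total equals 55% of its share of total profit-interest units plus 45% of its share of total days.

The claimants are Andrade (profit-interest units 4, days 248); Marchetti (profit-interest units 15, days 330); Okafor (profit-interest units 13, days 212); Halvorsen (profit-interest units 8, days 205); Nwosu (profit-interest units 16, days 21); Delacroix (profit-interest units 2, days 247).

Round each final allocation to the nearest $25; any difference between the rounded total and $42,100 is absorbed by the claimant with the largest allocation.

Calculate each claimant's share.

Andrade: $5,325 · Marchetti: $10,925 · Okafor: $8,375 · Halvorsen: $6,275 · Nwosu: $6,700 · Delacroix: $4,500

Totals — profit-interest units 58, days 1,263.
Combined weights (55% profit-interest units + 45% days): Andrade 0.1263; Marchetti 0.2598; Okafor 0.1988; Halvorsen 0.1489; Nwosu 0.1592; Delacroix 0.1070.
Unrounded shares: Andrade 5,316.90; Marchetti 10,938.36; Okafor 8,369.91; Halvorsen 6,268.79; Nwosu 6,702.59; Delacroix 4,503.45.
After rounding ($25): Andrade $5,325; Marchetti $10,950; Okafor $8,375; Halvorsen $6,275; Nwosu $6,700; Delacroix $4,500. Sum = $42,125.
Difference $42,100 − $42,125 = −$25 applied to largest allocation (Marchetti): Marchetti becomes $10,925.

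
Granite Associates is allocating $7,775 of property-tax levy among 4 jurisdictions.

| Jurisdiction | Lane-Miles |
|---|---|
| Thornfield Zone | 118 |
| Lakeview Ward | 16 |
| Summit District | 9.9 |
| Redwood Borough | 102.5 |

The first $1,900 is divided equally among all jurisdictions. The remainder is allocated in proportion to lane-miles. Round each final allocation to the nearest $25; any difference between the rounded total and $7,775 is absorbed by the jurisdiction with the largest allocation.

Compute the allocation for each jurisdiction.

Thornfield Zone: $3,300 · Lakeview Ward: $850 · Summit District: $700 · Redwood Borough: $2,925

Equal tier: $1,900 ÷ 4 = $475 apiece.
Remainder $5,875 by lane-miles (total 246.4): Thornfield Zone 2,813.51 → $2,825; Lakeview Ward 381.49 → $375; Summit District 236.05 → $225; Redwood Borough 2,443.94 → $2,450.
Totals: Thornfield Zone $475 + $2,825 = $3,300; Lakeview Ward $475 + $375 = $850; Summit District $475 + $225 = $700; Redwood Borough $475 + $2,450 = $2,925.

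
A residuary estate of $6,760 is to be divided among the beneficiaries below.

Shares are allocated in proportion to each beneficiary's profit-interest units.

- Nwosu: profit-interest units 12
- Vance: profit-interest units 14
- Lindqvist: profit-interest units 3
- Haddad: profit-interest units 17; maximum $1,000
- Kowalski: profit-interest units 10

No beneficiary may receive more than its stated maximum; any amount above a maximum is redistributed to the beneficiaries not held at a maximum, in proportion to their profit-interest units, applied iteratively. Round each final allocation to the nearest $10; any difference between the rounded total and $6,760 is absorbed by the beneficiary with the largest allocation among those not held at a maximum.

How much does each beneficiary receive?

Profit-interest units total: 56.
Proportional shares (ignoring caps): Nwosu 1,448.57; Vance 1,690.00; Lindqvist 362.14; Haddad 2,052.14; Kowalski 1,207.14.
Cap binds for Haddad ($1,000); residual $5,760 reallocated over remaining profit-interest units 39.
Shares after redistribution: Nwosu 1,772.31 → $1,770; Vance 2,067.69 → $2,070; Lindqvist 443.08 → $440; Kowalski 1,476.92 → $1,480.

Nwosu: $1,770 · Vance: $2,070 · Lindqvist: $440 · Haddad: $1,000 · Kowalski: $1,480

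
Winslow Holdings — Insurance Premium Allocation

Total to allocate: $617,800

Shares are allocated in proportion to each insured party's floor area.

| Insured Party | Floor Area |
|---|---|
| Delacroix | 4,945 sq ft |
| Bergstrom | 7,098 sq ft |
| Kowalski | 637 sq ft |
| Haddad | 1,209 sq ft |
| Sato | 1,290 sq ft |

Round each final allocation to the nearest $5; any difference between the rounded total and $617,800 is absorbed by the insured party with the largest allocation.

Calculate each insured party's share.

Delacroix: $201,265 | Bergstrom: $288,900 | Kowalski: $25,925 | Haddad: $49,205 | Sato: $52,505

Total floor area = 15,179.
Pro-rata amounts: Delacroix 4,945/15,179 × $617,800 = 201,266.29; Bergstrom 7,098/15,179 × $617,800 = 288,895.47; Kowalski 637/15,179 × $617,800 = 25,926.52; Haddad 1,209/15,179 × $617,800 = 49,207.47; Sato 1,290/15,179 × $617,800 = 52,504.25.
At nearest $5: Delacroix $201,265; Bergstrom $288,895; Kowalski $25,925; Haddad $49,205; Sato $52,505. Sum = $617,795.
Difference $617,800 − $617,795 = +$5 applied to largest allocation (Bergstrom): Bergstrom becomes $288,900.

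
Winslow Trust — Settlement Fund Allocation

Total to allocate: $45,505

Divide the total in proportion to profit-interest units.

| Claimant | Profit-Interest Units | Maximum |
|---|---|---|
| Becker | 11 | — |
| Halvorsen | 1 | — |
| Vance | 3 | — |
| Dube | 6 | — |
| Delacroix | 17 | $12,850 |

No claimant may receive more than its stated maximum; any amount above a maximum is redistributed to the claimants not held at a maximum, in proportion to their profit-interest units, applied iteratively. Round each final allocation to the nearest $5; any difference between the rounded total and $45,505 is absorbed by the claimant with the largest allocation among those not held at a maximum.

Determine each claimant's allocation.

Becker: $17,105 | Halvorsen: $1,555 | Vance: $4,665 | Dube: $9,330 | Delacroix: $12,850

Combined profit-interest units = 38.
Proportional shares (ignoring caps): Becker 13,172.50; Halvorsen 1,197.50; Vance 3,592.50; Dube 7,185.00; Delacroix 20,357.50.
Cap binds for Delacroix ($12,850); residual $32,655 reallocated over remaining profit-interest units 21.
Shares after redistribution: Becker 17,105.00 → $17,105; Halvorsen 1,555.00 → $1,555; Vance 4,665.00 → $4,665; Dube 9,330.00 → $9,330.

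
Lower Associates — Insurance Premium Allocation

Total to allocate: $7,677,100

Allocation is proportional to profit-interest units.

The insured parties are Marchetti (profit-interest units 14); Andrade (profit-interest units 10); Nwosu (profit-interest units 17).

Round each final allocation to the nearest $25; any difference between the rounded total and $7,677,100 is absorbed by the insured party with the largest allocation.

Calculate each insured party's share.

Marchetti: $2,621,450 · Andrade: $1,872,475 · Nwosu: $3,183,175

Combined profit-interest units = 41.
Unrounded shares: Marchetti 14/41 × $7,677,100 = 2,621,448.78; Andrade 10/41 × $7,677,100 = 1,872,463.41; Nwosu 17/41 × $7,677,100 = 3,183,187.80.
After rounding ($25): Marchetti $2,621,450; Andrade $1,872,475; Nwosu $3,183,200. Sum = $7,677,125.
Difference $7,677,100 − $7,677,125 = −$25 applied to largest allocation (Nwosu): Nwosu becomes $3,183,175.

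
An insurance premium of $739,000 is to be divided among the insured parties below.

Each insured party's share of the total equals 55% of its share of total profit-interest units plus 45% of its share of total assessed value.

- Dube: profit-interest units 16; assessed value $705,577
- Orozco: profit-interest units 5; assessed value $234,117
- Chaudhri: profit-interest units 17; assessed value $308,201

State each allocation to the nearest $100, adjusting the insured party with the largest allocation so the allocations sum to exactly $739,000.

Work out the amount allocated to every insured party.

Profit-interest units total 38; assessed value total 1,247,895.
Composite weights (55% profit-interest units + 45% assessed value): Dube 0.4860; Orozco 0.1568; Chaudhri 0.3572.
Proportional shares: Dube 359,165.19; Orozco 115,869.81; Chaudhri 263,965.00.
Rounded to nearest $100: Dube $359,200; Orozco $115,900; Chaudhri $264,000. Sum = $739,100.
Difference $739,000 − $739,100 = −$100 applied to largest allocation (Dube): Dube becomes $359,100.

Dube: $359,100; Orozco: $115,900; Chaudhri: $264,000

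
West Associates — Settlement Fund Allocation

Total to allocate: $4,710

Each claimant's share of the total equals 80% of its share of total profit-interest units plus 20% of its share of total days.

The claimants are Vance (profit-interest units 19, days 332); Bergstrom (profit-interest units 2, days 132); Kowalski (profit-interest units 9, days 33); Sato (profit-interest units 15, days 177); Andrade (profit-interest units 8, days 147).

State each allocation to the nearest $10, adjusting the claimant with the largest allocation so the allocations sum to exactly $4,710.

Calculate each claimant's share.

Profit-interest units total 53; days total 821.
Combined weights (80% profit-interest units + 20% days): Vance 0.3677; Bergstrom 0.0623; Kowalski 0.1439; Sato 0.2695; Andrade 0.1566.
Raw shares: Vance 1,731.72; Bergstrom 293.64; Kowalski 677.71; Sato 1,269.50; Andrade 737.42.
Rounded to nearest $10: Vance $1,730; Bergstrom $290; Kowalski $680; Sato $1,270; Andrade $740. Sum = $4,710.
No rounding difference to absorb.

Vance: $1,730 · Bergstrom: $290 · Kowalski: $680 · Sato: $1,270 · Andrade: $740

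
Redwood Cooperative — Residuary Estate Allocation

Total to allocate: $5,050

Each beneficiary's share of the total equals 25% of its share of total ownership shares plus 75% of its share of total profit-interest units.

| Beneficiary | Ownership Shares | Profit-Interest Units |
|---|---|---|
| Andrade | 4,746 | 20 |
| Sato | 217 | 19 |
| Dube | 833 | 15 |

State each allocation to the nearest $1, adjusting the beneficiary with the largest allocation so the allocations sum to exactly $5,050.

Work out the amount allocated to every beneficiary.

Totals — ownership shares 5,796, profit-interest units 54.
Composite weights (25% ownership shares + 75% profit-interest units): Andrade 0.4825; Sato 0.2732; Dube 0.2443.
Pro-rata amounts: Andrade 2,436.56; Sato 1,379.91; Dube 1,233.53.
After rounding ($1): Andrade $2,437; Sato $1,380; Dube $1,234. Sum = $5,051.
Difference $5,050 − $5,051 = −$1 applied to largest allocation (Andrade): Andrade becomes $2,436.

Andrade: $2,436 | Sato: $1,380 | Dube: $1,234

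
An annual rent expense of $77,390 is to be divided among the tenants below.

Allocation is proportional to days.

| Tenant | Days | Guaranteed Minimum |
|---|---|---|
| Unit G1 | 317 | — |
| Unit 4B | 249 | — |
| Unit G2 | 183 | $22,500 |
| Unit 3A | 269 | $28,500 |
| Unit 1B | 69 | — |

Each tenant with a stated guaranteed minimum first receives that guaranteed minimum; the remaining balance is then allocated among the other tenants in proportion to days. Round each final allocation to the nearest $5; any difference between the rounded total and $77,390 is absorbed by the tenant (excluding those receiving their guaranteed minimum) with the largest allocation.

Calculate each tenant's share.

Unit G1: $13,170; Unit 4B: $10,350; Unit G2: $22,500; Unit 3A: $28,500; Unit 1B: $2,870

Guaranteed amounts: Unit G2 $22,500; Unit 3A $28,500. Remaining pool $26,390.
Remaining pool split over remaining days 635: Unit G1 13,174.22 → $13,175; Unit 4B 10,348.20 → $10,350; Unit 1B 2,867.57 → $2,870.
Rounding difference −$5 applied to Unit G1 → $13,170.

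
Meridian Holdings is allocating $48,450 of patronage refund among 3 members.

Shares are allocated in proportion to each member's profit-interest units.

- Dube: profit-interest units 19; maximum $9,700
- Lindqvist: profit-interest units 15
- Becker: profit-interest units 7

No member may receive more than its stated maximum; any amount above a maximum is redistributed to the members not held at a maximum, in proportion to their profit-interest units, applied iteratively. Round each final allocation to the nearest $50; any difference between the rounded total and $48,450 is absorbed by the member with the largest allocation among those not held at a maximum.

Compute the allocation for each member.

Sum of profit-interest units: 41.
Proportional shares (ignoring caps): Dube 22,452.44; Lindqvist 17,725.61; Becker 8,271.95.
Held at cap: Dube ($9,700); remaining pool $38,750 reallocated over remaining profit-interest units 22.
Shares after redistribution: Lindqvist 26,420.45 → $26,400; Becker 12,329.55 → $12,350.

Dube: $9,700 | Lindqvist: $26,400 | Becker: $12,350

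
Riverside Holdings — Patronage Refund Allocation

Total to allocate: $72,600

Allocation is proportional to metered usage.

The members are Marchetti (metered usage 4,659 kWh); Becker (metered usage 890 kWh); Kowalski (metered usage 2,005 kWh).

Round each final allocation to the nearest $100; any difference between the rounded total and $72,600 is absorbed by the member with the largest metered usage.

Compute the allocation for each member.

Metered usage total: 7,554.
Unrounded shares: Marchetti 4,659/7,554 × $72,600 = 44,776.73; Becker 890/7,554 × $72,600 = 8,553.61; Kowalski 2,005/7,554 × $72,600 = 19,269.66.
Rounded to nearest $100: Marchetti $44,800; Becker $8,600; Kowalski $19,300. Sum = $72,700.
Difference $72,600 − $72,700 = −$100 applied to largest metered usage (Marchetti): Marchetti becomes $44,700.

Marchetti: $44,700 | Becker: $8,600 | Kowalski: $19,300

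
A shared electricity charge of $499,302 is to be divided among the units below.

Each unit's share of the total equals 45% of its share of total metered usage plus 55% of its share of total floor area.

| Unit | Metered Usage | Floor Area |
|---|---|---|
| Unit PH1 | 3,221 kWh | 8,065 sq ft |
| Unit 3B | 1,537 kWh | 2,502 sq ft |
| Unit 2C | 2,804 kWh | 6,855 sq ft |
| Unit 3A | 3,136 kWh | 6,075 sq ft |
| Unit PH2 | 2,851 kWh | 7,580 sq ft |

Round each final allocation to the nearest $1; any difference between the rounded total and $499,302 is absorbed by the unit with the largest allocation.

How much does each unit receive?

Metered usage total 13,549; floor area total 31,077.
Combined weights (45% metered usage + 55% floor area): Unit PH1 0.2497; Unit 3B 0.0953; Unit 2C 0.2144; Unit 3A 0.2117; Unit PH2 0.2288.
Pro-rata amounts: Unit PH1 124,681.98; Unit 3B 47,597.65; Unit 2C 107,074.45; Unit 3A 105,687.5002; Unit PH2 114,260.42.
At nearest $1: Unit PH1 $124,682; Unit 3B $47,598; Unit 2C $107,074; Unit 3A $105,688; Unit PH2 $114,260. Sum = $499,302.
No rounding difference to absorb.

Unit PH1: $124,682 · Unit 3B: $47,598 · Unit 2C: $107,074 · Unit 3A: $105,688 · Unit PH2: $114,260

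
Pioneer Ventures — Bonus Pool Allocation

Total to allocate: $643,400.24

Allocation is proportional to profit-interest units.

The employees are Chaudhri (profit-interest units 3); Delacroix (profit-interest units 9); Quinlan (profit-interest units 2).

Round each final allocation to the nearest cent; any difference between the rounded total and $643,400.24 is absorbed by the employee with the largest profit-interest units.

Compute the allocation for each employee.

Sum of profit-interest units: 3 + 9 + 2 = 14.
Proportional shares: Chaudhri 137,871.4800; Delacroix 413,614.4400; Quinlan 91,914.3200.
At nearest cent: Chaudhri $137,871.48; Delacroix $413,614.44; Quinlan $91,914.32. Sum = $643,400.24.
Sum already equals the total — no adjustment.

Chaudhri: $137,871.48 · Delacroix: $413,614.44 · Quinlan: $91,914.32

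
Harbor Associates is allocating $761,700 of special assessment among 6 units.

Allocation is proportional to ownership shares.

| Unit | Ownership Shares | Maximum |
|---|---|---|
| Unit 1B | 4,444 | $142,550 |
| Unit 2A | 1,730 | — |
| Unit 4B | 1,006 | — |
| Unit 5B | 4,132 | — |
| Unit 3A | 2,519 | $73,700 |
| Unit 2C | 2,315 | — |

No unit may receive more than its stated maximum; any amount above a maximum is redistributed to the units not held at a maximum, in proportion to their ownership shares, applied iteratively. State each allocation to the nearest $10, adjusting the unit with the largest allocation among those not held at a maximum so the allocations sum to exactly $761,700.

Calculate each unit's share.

Unit 1B: $142,550; Unit 2A: $102,760; Unit 4B: $59,750; Unit 5B: $245,430; Unit 3A: $73,700; Unit 2C: $137,510

Total ownership shares = 16,146.
Pro-rata shares before constraints: Unit 1B 209,649.13; Unit 2A 81,614.08; Unit 4B 47,458.83; Unit 5B 194,930.29; Unit 3A 118,835.77; Unit 2C 109,211.91.
Capped: Unit 1B ($142,550), Unit 3A ($73,700); remaining pool $545,450 reallocated over remaining ownership shares 9,183.
Remaining shares: Unit 2A 102,758.19 → $102,760; Unit 4B 59,754.19 → $59,750; Unit 5B 245,431.71 → $245,430; Unit 2C 137,505.91 → $137,510.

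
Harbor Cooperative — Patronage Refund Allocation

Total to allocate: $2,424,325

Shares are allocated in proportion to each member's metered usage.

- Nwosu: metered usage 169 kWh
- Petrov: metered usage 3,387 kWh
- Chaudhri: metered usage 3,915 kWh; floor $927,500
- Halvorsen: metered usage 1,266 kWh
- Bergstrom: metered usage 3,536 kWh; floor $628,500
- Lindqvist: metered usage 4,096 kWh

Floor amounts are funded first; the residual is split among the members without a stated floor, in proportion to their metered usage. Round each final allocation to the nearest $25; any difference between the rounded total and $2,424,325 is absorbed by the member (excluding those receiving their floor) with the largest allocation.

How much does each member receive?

Nwosu: $16,450; Petrov: $329,775; Chaudhri: $927,500; Halvorsen: $123,275; Bergstrom: $628,500; Lindqvist: $398,825

Guaranteed amounts: Chaudhri $927,500; Bergstrom $628,500. Remaining pool $868,325.
Remaining pool split over remaining metered usage 8,918: Nwosu 16,455.14 → $16,450; Petrov 329,784.34 → $329,775; Halvorsen 123,267.49 → $123,275; Lindqvist 398,818.03 → $398,825.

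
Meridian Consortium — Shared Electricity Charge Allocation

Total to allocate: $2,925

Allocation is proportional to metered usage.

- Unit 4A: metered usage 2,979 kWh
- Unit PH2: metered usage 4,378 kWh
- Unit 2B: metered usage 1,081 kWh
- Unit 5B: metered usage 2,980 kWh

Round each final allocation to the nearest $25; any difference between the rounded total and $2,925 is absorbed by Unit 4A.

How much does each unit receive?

Unit 4A: $750 | Unit PH2: $1,125 | Unit 2B: $275 | Unit 5B: $775

Total metered usage = 11,418.
Proportional shares: Unit 4A 2,979/11,418 × $2,925 = 763.14; Unit PH2 4,378/11,418 × $2,925 = 1,121.53; Unit 2B 1,081/11,418 × $2,925 = 276.92; Unit 5B 2,980/11,418 × $2,925 = 763.40.
After rounding ($25): Unit 4A $775; Unit PH2 $1,125; Unit 2B $275; Unit 5B $775. Sum = $2,950.
Difference $2,925 − $2,950 = −$25 applied to Unit 4A: Unit 4A becomes $750.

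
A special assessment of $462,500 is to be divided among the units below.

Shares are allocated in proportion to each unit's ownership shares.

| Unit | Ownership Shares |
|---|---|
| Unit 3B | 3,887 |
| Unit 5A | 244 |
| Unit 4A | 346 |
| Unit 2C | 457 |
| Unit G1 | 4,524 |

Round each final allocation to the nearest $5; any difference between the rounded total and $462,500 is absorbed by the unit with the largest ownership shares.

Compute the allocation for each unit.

Sum of ownership shares: 9,458.
Pro-rata amounts: Unit 3B 3,887/9,458 × $462,500 = 190,075.86; Unit 5A 244/9,458 × $462,500 = 11,931.70; Unit 4A 346/9,458 × $462,500 = 16,919.54; Unit 2C 457/9,458 × $462,500 = 22,347.48; Unit G1 4,524/9,458 × $462,500 = 221,225.42.
At nearest $5: Unit 3B $190,075; Unit 5A $11,930; Unit 4A $16,920; Unit 2C $22,345; Unit G1 $221,225. Sum = $462,495.
Difference $462,500 − $462,495 = +$5 applied to largest ownership shares (Unit G1): Unit G1 becomes $221,230.

Unit 3B: $190,075 · Unit 5A: $11,930 · Unit 4A: $16,920 · Unit 2C: $22,345 · Unit G1: $221,230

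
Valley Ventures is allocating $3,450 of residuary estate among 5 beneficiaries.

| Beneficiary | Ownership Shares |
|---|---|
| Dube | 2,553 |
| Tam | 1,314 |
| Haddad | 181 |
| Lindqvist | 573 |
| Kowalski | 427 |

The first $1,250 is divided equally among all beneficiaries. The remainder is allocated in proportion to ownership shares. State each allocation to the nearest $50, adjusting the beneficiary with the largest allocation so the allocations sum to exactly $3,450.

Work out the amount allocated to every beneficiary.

$1,250 shared equally gives $250 per beneficiary.
Remainder $2,200 by ownership shares (total 5,048): Dube 1,112.64 → $1,100; Tam 572.66 → $550; Haddad 78.88 → $100; Lindqvist 249.72 → $250; Kowalski 186.09 → $200.
Totals: Dube $250 + $1,100 = $1,350; Tam $250 + $550 = $800; Haddad $250 + $100 = $350; Lindqvist $250 + $250 = $500; Kowalski $250 + $200 = $450.

Dube: $1,350; Tam: $800; Haddad: $350; Lindqvist: $500; Kowalski: $450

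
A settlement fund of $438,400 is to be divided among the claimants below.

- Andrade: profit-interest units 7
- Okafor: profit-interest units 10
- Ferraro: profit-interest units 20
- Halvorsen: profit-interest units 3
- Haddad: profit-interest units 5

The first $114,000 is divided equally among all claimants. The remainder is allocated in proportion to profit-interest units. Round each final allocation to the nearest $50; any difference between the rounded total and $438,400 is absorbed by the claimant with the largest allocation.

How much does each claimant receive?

Andrade: $73,250; Okafor: $94,900; Ferraro: $166,950; Halvorsen: $44,450; Haddad: $58,850

Equal tier: $114,000 ÷ 5 = $22,800 apiece.
Remainder $324,400 by profit-interest units (total 45): Andrade 50,462.22 → $50,450; Okafor 72,088.89 → $72,100; Ferraro 144,177.78 → $144,200; Halvorsen 21,626.67 → $21,650; Haddad 36,044.44 → $36,050.
Rounding difference −$50 on remainder applied to Ferraro.
Totals: Andrade $22,800 + $50,450 = $73,250; Okafor $22,800 + $72,100 = $94,900; Ferraro $22,800 + $144,150 = $166,950; Halvorsen $22,800 + $21,650 = $44,450; Haddad $22,800 + $36,050 = $58,850.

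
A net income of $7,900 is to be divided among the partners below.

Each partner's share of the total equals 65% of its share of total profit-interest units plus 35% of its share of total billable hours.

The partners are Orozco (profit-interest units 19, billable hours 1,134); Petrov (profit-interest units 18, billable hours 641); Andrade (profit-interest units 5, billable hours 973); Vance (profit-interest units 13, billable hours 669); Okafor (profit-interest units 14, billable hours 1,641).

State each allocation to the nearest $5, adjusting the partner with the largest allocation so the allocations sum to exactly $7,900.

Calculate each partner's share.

Totals — profit-interest units 69, billable hours 5,058.
Combined weights (65% profit-interest units + 35% billable hours): Orozco 0.2575; Petrov 0.2139; Andrade 0.1144; Vance 0.1688; Okafor 0.2454.
Unrounded shares: Orozco 2,033.90; Petrov 1,689.97; Andrade 904.00; Vance 1,333.18; Okafor 1,938.95.
At nearest $5: Orozco $2,035; Petrov $1,690; Andrade $905; Vance $1,335; Okafor $1,940. Sum = $7,905.
Difference $7,900 − $7,905 = −$5 applied to largest allocation (Orozco): Orozco becomes $2,030.

Orozco: $2,030 · Petrov: $1,690 · Andrade: $905 · Vance: $1,335 · Okafor: $1,940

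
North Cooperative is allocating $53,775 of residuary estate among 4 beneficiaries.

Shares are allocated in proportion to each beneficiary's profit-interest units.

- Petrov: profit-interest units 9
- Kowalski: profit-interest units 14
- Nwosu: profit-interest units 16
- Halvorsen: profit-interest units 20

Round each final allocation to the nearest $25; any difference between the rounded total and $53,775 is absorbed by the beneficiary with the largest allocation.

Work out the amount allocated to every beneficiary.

Profit-interest units total: 59.
Pro-rata amounts: Petrov 9/59 × $53,775 = 8,202.97; Kowalski 14/59 × $53,775 = 12,760.17; Nwosu 16/59 × $53,775 = 14,583.05; Halvorsen 20/59 × $53,775 = 18,228.81.
After rounding ($25): Petrov $8,200; Kowalski $12,750; Nwosu $14,575; Halvorsen $18,225. Sum = $53,750.
Difference $53,775 − $53,750 = +$25 applied to largest allocation (Halvorsen): Halvorsen becomes $18,250.

Petrov: $8,200; Kowalski: $12,750; Nwosu: $14,575; Halvorsen: $18,250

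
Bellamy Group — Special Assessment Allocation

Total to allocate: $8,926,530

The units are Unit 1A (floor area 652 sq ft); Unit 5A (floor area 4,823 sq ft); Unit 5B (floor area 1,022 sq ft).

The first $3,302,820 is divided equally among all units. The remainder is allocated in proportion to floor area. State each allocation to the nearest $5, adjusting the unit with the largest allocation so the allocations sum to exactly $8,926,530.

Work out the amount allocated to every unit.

Equal tier: $3,302,820 ÷ 3 = $1,100,940 apiece.
Remainder $5,623,710 by floor area (total 6,497): Unit 1A 564,361.85 → $564,360; Unit 5A 4,174,719.61 → $4,174,720; Unit 5B 884,628.54 → $884,630.
Totals: Unit 1A $1,100,940 + $564,360 = $1,665,300; Unit 5A $1,100,940 + $4,174,720 = $5,275,660; Unit 5B $1,100,940 + $884,630 = $1,985,570.

Unit 1A: $1,665,300; Unit 5A: $5,275,660; Unit 5B: $1,985,570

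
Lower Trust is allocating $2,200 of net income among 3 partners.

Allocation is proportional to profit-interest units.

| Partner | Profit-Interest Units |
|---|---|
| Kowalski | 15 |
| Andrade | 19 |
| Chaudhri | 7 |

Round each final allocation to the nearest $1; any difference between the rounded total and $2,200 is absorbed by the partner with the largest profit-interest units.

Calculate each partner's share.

Sum of profit-interest units: 41.
Pro-rata amounts: Kowalski 15/41 × $2,200 = 804.88; Andrade 19/41 × $2,200 = 1,019.51; Chaudhri 7/41 × $2,200 = 375.61.
At nearest $1: Kowalski $805; Andrade $1,020; Chaudhri $376. Sum = $2,201.
Difference $2,200 − $2,201 = −$1 applied to largest profit-interest units (Andrade): Andrade becomes $1,019.

Kowalski: $805 · Andrade: $1,019 · Chaudhri: $376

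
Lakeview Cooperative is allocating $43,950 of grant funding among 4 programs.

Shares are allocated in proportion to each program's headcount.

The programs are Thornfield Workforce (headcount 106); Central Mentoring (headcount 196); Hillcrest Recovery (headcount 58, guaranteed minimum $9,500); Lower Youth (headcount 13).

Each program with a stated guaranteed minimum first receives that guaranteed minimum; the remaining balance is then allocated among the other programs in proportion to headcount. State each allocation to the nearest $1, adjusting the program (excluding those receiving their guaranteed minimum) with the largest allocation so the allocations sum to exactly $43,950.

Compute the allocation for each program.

Thornfield Workforce: $11,593 | Central Mentoring: $21,435 | Hillcrest Recovery: $9,500 | Lower Youth: $1,422

Guaranteed amounts: Hillcrest Recovery $9,500. Balance $34,450.
Balance split over remaining headcount 315: Thornfield Workforce 11,592.70 → $11,593; Central Mentoring 21,435.56 → $21,436; Lower Youth 1,421.75 → $1,422.
Rounding difference −$1 applied to Central Mentoring → $21,435.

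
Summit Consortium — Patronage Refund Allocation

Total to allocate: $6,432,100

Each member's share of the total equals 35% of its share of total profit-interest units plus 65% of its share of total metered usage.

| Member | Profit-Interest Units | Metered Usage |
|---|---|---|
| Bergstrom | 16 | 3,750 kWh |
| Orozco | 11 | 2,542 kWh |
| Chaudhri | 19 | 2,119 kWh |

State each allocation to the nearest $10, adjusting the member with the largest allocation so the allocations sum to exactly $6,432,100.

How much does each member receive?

Bergstrom: $2,647,060; Orozco: $1,801,890; Chaudhri: $1,983,150

Profit-interest units total 46; metered usage total 8,411.
Combined weights (35% profit-interest units + 65% metered usage): Bergstrom 0.4115; Orozco 0.2801; Chaudhri 0.3083.
Raw shares: Bergstrom 2,647,054.88; Orozco 1,801,893.53; Chaudhri 1,983,151.59.
At nearest $10: Bergstrom $2,647,050; Orozco $1,801,890; Chaudhri $1,983,150. Sum = $6,432,090.
Difference $6,432,100 − $6,432,090 = +$10 applied to largest allocation (Bergstrom): Bergstrom becomes $2,647,060.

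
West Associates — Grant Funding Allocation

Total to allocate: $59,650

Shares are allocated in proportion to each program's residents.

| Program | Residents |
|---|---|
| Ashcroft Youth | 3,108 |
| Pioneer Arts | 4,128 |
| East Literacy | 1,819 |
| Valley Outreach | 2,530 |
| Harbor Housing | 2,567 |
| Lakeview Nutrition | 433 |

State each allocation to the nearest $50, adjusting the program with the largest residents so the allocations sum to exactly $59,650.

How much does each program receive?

Sum of residents: 3,108 + 4,128 + 1,819 + 2,530 + 2,567 + 433 = 14,585.
Pro-rata amounts: Ashcroft Youth 12,711.16; Pioneer Arts 16,882.77; East Literacy 7,439.38; Valley Outreach 10,347.24; Harbor Housing 10,498.56; Lakeview Nutrition 1,770.89.
Rounded to nearest $50: Ashcroft Youth $12,700; Pioneer Arts $16,900; East Literacy $7,450; Valley Outreach $10,350; Harbor Housing $10,500; Lakeview Nutrition $1,750. Sum = $59,650.
No rounding difference to absorb.

Ashcroft Youth: $12,700 · Pioneer Arts: $16,900 · East Literacy: $7,450 · Valley Outreach: $10,350 · Harbor Housing: $10,500 · Lakeview Nutrition: $1,750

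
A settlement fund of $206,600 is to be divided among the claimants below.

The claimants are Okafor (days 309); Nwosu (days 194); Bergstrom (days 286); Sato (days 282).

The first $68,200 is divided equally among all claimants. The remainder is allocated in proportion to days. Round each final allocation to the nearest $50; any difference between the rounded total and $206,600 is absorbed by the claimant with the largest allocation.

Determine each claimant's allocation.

Okafor: $57,000 | Nwosu: $42,100 | Bergstrom: $54,000 | Sato: $53,500

$68,200 shared equally gives $17,050 per claimant.
Remainder $138,400 by days (total 1,071): Okafor 39,930.53 → $39,950; Nwosu 25,069.65 → $25,050; Bergstrom 36,958.36 → $36,950; Sato 36,441.46 → $36,450.
Totals: Okafor $17,050 + $39,950 = $57,000; Nwosu $17,050 + $25,050 = $42,100; Bergstrom $17,050 + $36,950 = $54,000; Sato $17,050 + $36,450 = $53,500.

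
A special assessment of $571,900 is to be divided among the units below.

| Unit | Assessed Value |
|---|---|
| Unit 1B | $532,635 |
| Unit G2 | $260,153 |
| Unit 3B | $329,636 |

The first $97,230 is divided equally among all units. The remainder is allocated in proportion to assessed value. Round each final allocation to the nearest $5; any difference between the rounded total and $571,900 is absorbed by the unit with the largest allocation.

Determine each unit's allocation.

Equal tier: $97,230 ÷ 3 = $32,410 apiece.
Remainder $474,670 by assessed value (total 1,122,424): Unit 1B 225,249.87 → $225,250; Unit G2 110,017.98 → $110,020; Unit 3B 139,402.15 → $139,400.
Totals: Unit 1B $32,410 + $225,250 = $257,660; Unit G2 $32,410 + $110,020 = $142,430; Unit 3B $32,410 + $139,400 = $171,810.

Unit 1B: $257,660; Unit G2: $142,430; Unit 3B: $171,810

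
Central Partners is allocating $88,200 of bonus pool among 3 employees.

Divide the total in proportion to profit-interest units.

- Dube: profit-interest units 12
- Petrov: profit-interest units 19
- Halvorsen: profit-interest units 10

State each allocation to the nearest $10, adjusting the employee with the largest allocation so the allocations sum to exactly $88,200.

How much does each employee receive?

Sum of profit-interest units: 41.
Pro-rata amounts: Dube 12/41 × $88,200 = 25,814.63; Petrov 19/41 × $88,200 = 40,873.17; Halvorsen 10/41 × $88,200 = 21,512.20.
At nearest $10: Dube $25,810; Petrov $40,870; Halvorsen $21,510. Sum = $88,190.
Difference $88,200 − $88,190 = +$10 applied to largest allocation (Petrov): Petrov becomes $40,880.

Dube: $25,810; Petrov: $40,880; Halvorsen: $21,510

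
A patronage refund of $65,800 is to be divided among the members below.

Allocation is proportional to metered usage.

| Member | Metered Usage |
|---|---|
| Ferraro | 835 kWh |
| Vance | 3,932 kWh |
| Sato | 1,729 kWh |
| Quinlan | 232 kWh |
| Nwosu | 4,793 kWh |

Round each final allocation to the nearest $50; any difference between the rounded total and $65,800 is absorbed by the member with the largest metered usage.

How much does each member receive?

Ferraro: $4,750 | Vance: $22,450 | Sato: $9,850 | Quinlan: $1,350 | Nwosu: $27,400

Sum of metered usage: 11,521.
Pro-rata amounts: Ferraro 835/11,521 × $65,800 = 4,768.94; Vance 3,932/11,521 × $65,800 = 22,456.87; Sato 1,729/11,521 × $65,800 = 9,874.85; Quinlan 232/11,521 × $65,800 = 1,325.02; Nwosu 4,793/11,521 × $65,800 = 27,374.31.
At nearest $50: Ferraro $4,750; Vance $22,450; Sato $9,850; Quinlan $1,350; Nwosu $27,350. Sum = $65,750.
Difference $65,800 − $65,750 = +$50 applied to largest metered usage (Nwosu): Nwosu becomes $27,400.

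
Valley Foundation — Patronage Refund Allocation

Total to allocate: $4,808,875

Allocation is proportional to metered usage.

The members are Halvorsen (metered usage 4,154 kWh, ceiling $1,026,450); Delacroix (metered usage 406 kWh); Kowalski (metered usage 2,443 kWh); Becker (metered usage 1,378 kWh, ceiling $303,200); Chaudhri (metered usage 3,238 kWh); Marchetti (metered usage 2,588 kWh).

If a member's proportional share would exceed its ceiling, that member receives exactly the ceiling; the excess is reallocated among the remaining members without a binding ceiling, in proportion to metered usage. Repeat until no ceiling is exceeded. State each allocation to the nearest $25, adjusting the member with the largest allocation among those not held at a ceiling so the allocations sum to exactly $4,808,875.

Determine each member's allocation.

Halvorsen: $1,026,450; Delacroix: $162,825; Kowalski: $979,800; Becker: $303,200; Chaudhri: $1,298,650; Marchetti: $1,037,950

Combined metered usage = 14,207.
Unconstrained shares: Halvorsen 1,406,072.13; Delacroix 137,425.44; Kowalski 826,922.05; Becker 466,434.13; Chaudhri 1,096,018.67; Marchetti 876,002.57.
Cap binds for Halvorsen ($1,026,450), Becker ($303,200); residual $3,479,225 reallocated over remaining metered usage 8,675.
Shares after redistribution: Delacroix 162,831.74 → $162,825; Kowalski 979,797.89 → $979,800; Chaudhri 1,298,643.29 → $1,298,650; Marchetti 1,037,952.08 → $1,037,950.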